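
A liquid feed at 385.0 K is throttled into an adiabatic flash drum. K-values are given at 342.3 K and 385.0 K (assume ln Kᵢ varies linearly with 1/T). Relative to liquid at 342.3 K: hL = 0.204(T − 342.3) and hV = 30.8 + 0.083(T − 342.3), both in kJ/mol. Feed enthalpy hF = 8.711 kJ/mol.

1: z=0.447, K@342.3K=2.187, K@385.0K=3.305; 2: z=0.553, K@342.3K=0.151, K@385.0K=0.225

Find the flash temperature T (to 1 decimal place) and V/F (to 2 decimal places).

T = 357.9 K, V/F = 0.19

Adiabatic flash: solve Rachford–Rice at each trial T, then check hF = ψ·hV(T) + (1−ψ)·hL(T).
  T = 342.3 K: K = (2.187, 0.151), RR gives ψ = 0.061, H_out = 1.867 kJ/mol
  T = 385.0 K: K = (3.305, 0.225), RR gives ψ = 0.337, H_out = 17.346 kJ/mol
  T = 363.6 K: K = (2.720, 0.186), RR gives ψ = 0.228, H_out = 10.777 kJ/mol
  T = 353.0 K: K = (2.448, 0.168), RR gives ψ = 0.156, H_out = 6.776 kJ/mol
  T = 358.3 K: K = (2.583, 0.177), RR gives ψ = 0.194, H_out = 8.861 kJ/mol
  T = 355.6 K: K = (2.514, 0.173), RR gives ψ = 0.175, H_out = 7.822 kJ/mol
  T = 357.0 K: K = (2.549, 0.175), RR gives ψ = 0.185, H_out = 8.366 kJ/mol
Linear interpolation between T = 357.0 (H_out = 8.366) and T = 358.3 (H_out = 8.861) on hF = 8.711 gives T ≈ 357.9 K, at which ψ = 0.19.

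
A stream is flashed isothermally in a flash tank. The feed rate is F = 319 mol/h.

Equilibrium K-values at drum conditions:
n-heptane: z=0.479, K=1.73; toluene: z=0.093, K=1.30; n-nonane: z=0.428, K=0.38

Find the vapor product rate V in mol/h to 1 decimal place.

Iterate (Newton) starting at V/F = 0.5:
  V/F = 0.500: g = -0.1042, g' = -0.489 → V/F = 0.287
  V/F = 0.287: g = -0.0080, g' = -0.425 → V/F = 0.268
Converged at V/F = 0.268.
Then V = V/F·F = 0.2681·319 = 85.5 mol/h and L = F − V = 233.5 mol/h.

V = 85.5 mol/h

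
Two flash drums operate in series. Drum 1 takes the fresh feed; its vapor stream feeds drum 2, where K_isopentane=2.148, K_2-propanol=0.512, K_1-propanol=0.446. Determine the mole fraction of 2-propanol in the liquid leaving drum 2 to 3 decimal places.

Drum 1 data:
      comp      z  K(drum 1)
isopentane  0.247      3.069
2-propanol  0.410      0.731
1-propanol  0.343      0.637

x_2-propanol (drum 2) = 0.388

Drum 1:
Rachford–Rice: g(ψ₁) = Σ zᵢ(Kᵢ−1)/(1+ψ₁(Kᵢ−1)) = 0.
g(0) = ΣzᵢKᵢ − 1 = 0.276 and g(1) = 1 − Σzᵢ/Kᵢ = -0.180, so a root lies in (0, 1).
Iterate (Newton) starting at ψ₁ = 0.47:
  ψ₁ = 0.470: g = -0.0173, g' = -0.376 → ψ₁ = 0.424
  ψ₁ = 0.424: g = 0.0005, g' = -0.401 → ψ₁ = 0.425
Converged at ψ₁ = 0.425.
Drum-1 compositions:
  isopentane: x = 0.131, y = 0.403
  2-propanol: x = 0.463, y = 0.338
  1-propanol: x = 0.406, y = 0.258
Drum-2 feed = drum-1 vapor: z₂ = (0.4032, 0.3384, 0.2584).
Drum 2:
Let ψ₂ = V/F and solve Σ zᵢ(Kᵢ−1)/(1+ψ₂(Kᵢ−1)) = 0.
Feasibility: ΣzᵢKᵢ = 1.155, Σzᵢ/Kᵢ = 1.428 — both > 1, two phases present.
Newton–Raphson from ψ₂ = 0.5:
  ψ₂ = 0.500: g = -0.1224, g' = -0.507 → ψ₂ = 0.259
  ψ₂ = 0.259: g = 0.0008, g' = -0.530 → ψ₂ = 0.260
Converged at ψ₂ = 0.260.
  isopentane: x = 0.310, y = 0.667
  2-propanol: x = 0.388, y = 0.198
  1-propanol: x = 0.302, y = 0.135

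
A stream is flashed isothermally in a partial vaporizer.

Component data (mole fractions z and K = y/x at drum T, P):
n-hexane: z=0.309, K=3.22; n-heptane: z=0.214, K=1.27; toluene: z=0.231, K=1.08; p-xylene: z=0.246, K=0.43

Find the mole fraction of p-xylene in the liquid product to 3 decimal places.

Rachford–Rice: g(ψ) = Σ zᵢ(Kᵢ−1)/(1+ψ(Kᵢ−1)) = 0.
g(0) = ΣzᵢKᵢ − 1 = 0.622 and g(1) = 1 − Σzᵢ/Kᵢ = -0.050, so a root lies in (0, 1).
Iterate (Newton) starting at ψ = 0.35:
  ψ = 0.350: g = 0.2816, g' = -0.621 → ψ = 0.803
  ψ = 0.803: g = 0.0527, g' = -0.480 → ψ = 0.913
  ψ = 0.913: g = -0.0021, g' = -0.525 → ψ = 0.909
Converged at ψ = 0.909.
Compositions from xᵢ = zᵢ/(1+ψ(Kᵢ−1)), yᵢ = Kᵢxᵢ:
  n-hexane: x = 0.102, y = 0.330
  n-heptane: x = 0.172, y = 0.218
  toluene: x = 0.215, y = 0.233
  p-xylene: x = 0.510, y = 0.219

x_p-xylene = 0.510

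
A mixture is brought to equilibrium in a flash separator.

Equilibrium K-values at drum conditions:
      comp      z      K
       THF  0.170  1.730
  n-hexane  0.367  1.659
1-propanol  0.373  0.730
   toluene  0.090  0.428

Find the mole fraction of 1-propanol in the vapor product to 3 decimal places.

Material balance + equilibrium reduce to Σ zᵢ(Kᵢ−1)/(1+β(Kᵢ−1)) = 0.
g(0) = ΣzᵢKᵢ − 1 = 0.214 and g(1) = 1 − Σzᵢ/Kᵢ = -0.041, so a root lies in (0, 1).
Newton–Raphson from β = 0.5:
  β = 0.500: g = 0.0843, g' = -0.233 → β = 0.862
  β = 0.862: g = -0.0024, g' = -0.260 → β = 0.853
Converged at β = 0.853.
Compositions from xᵢ = zᵢ/(1+β(Kᵢ−1)), yᵢ = Kᵢxᵢ:
  THF: x = 0.105, y = 0.181
  n-hexane: x = 0.235, y = 0.390
  1-propanol: x = 0.485, y = 0.354
  toluene: x = 0.176, y = 0.075

y_1-propanol = 0.354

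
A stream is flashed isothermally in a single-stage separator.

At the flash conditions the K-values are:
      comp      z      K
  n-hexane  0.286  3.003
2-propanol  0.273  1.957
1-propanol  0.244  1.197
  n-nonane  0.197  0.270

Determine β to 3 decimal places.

β = 0.868

Rachford–Rice: g(β) = Σ zᵢ(Kᵢ−1)/(1+β(Kᵢ−1)) = 0.
Check two-phase: ΣzᵢKᵢ = 1.738 > 1 and Σzᵢ/Kᵢ = 1.168 > 1, so g(0) = 0.738 > 0 and g(1) = -0.168 < 0.
Iterate (Newton) starting at β = 0.56:
  β = 0.560: g = 0.2401, g' = -0.669 → β = 0.919
  β = 0.919: g = -0.0556, g' = -1.189 → β = 0.872
  β = 0.872: g = -0.0039, g' = -1.029 → β = 0.868
Converged at β = 0.868.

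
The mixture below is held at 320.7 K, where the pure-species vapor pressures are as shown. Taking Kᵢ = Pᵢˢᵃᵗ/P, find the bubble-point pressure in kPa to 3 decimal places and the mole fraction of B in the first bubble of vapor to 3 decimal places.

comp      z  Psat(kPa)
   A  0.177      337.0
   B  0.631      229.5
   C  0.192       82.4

At the bubble point ψ → 0, so ΣzᵢKᵢ = 1 with Kᵢ = Pᵢˢᵃᵗ/P ⇒ P = ΣzᵢPᵢˢᵃᵗ.
P = 0.177·337.0 + 0.631·229.5 + 0.192·82.4 = 220.284 kPa
yᵢ = zᵢPᵢˢᵃᵗ/P ⇒ y_B = 0.631·229.5/220.284 = 0.657

Pbub = 220.284 kPa, y_B = 0.657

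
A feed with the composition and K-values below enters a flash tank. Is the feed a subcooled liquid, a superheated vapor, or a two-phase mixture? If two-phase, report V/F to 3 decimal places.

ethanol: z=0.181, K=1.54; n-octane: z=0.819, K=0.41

ΣzᵢKᵢ = 0.615; Σzᵢ/Kᵢ = 2.115.
Since ΣzᵢKᵢ < 1 the mixture is below its bubble point — single liquid phase.

subcooled liquid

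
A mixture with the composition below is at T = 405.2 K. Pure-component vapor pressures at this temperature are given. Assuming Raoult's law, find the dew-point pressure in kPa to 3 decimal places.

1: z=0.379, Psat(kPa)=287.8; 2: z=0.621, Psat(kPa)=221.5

At the dew point ψ → 1, so Σzᵢ/Kᵢ = 1 with Kᵢ = Pᵢˢᵃᵗ/P ⇒ 1/P = Σzᵢ/Pᵢˢᵃᵗ.
1/P = 0.379/287.8 + 0.621/221.5 = 0.004120 ⇒ P = 242.689 kPa

Pdew = 242.689 kPa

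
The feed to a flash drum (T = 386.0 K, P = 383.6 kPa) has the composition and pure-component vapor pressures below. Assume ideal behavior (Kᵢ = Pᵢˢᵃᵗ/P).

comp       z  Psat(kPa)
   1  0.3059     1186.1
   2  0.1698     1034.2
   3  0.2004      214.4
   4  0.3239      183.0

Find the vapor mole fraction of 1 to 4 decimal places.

y_1 = 0.3858

Raoult's law: Kᵢ = Pᵢˢᵃᵗ/P = Pᵢˢᵃᵗ/383.6.
  K_1 = 1186.1/383.6 = 3.092023, K_2 = 1034.2/383.6 = 2.696038, K_3 = 214.4/383.6 = 0.558916, K_4 = 183.0/383.6 = 0.477059
Material balance + equilibrium reduce to Σ zᵢ(Kᵢ−1)/(1+ψ(Kᵢ−1)) = 0.
Feasibility: ΣzᵢKᵢ = 1.6702, Σzᵢ/Kᵢ = 1.1994 — both > 1, two phases present.
Iterate (Newton) starting at ψ = 0.46:
  ψ = 0.4600: g = 0.15397, g' = -0.7167 → ψ = 0.6748
  ψ = 0.6748: g = 0.01204, g' = -0.6269 → ψ = 0.6940
Converged at ψ = 0.6940.
Compositions from xᵢ = zᵢ/(1+ψ(Kᵢ−1)), yᵢ = Kᵢxᵢ:
  1: x = 0.1248, y = 0.3858
  2: x = 0.0780, y = 0.2103
  3: x = 0.2888, y = 0.1614
  4: x = 0.5084, y = 0.2426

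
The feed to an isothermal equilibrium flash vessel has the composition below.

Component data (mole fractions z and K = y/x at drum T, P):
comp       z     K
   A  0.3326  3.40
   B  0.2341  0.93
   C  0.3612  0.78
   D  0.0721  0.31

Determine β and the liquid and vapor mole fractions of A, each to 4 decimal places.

β = 0.9103, x_A = 0.1044, y_A = 0.3551

Material balance + equilibrium reduce to Σ zᵢ(Kᵢ−1)/(1+β(Kᵢ−1)) = 0.
Check two-phase: ΣzᵢKᵢ = 1.6526 > 1 and Σzᵢ/Kᵢ = 1.0452 > 1, so g(0) = 0.6526 > 0 and g(1) = -0.0452 < 0.
Newton–Raphson from β = 0.65:
  β = 0.6500: g = 0.11171, g' = -0.4302 → β = 0.9097
  β = 0.9097: g = 0.00031, g' = -0.4653 → β = 0.9103
Converged at β = 0.9103.
Compositions from xᵢ = zᵢ/(1+β(Kᵢ−1)), yᵢ = Kᵢxᵢ:
  A: x = 0.1044, y = 0.3551
  B: x = 0.2500, y = 0.2325
  C: x = 0.4517, y = 0.3523
  D: x = 0.1939, y = 0.0601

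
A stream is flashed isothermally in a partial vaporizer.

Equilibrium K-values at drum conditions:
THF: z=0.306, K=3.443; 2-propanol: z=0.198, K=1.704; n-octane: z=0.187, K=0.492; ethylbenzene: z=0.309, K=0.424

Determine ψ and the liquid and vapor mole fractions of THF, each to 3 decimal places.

ψ = 0.589, x_THF = 0.125, y_THF = 0.432

Newton–Raphson from ψ = 0.48:
  ψ = 0.480: g = 0.0766, g' = -0.722 → ψ = 0.586
  ψ = 0.586: g = 0.0021, g' = -0.689 → ψ = 0.589
Converged at ψ = 0.589.
Compositions from xᵢ = zᵢ/(1+ψ(Kᵢ−1)), yᵢ = Kᵢxᵢ:
  THF: x = 0.125, y = 0.432
  2-propanol: x = 0.140, y = 0.238
  n-octane: x = 0.267, y = 0.131
  ethylbenzene: x = 0.468, y = 0.198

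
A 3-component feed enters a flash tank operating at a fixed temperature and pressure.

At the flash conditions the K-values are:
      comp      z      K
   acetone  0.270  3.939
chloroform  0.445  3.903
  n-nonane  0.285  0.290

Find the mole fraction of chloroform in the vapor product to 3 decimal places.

y_chloroform = 0.477

Let β = V/F and solve Σ zᵢ(Kᵢ−1)/(1+β(Kᵢ−1)) = 0.
g(0) = ΣzᵢKᵢ − 1 = 1.883 and g(1) = 1 − Σzᵢ/Kᵢ = -0.165, so a root lies in (0, 1).
Newton iteration, β⁰ = 0.58:
  β = 0.580: g = 0.4307, g' = -1.255 → β = 0.923
  β = 0.923: g = -0.0227, g' = -1.657 → β = 0.910
  β = 0.910: g = -0.0004, g' = -1.601 → β = 0.909
Converged at β = 0.909.
Compositions from xᵢ = zᵢ/(1+β(Kᵢ−1)), yᵢ = Kᵢxᵢ:
  acetone: x = 0.074, y = 0.290
  chloroform: x = 0.122, y = 0.477
  n-nonane: x = 0.804, y = 0.233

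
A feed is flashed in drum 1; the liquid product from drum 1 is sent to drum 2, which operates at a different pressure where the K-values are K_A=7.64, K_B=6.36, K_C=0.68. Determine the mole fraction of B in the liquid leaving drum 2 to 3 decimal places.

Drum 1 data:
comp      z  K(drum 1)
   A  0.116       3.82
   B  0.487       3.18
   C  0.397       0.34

x_B (drum 2) = 0.047

Drum 1:
Material balance + equilibrium reduce to Σ zᵢ(Kᵢ−1)/(1+ψ₁(Kᵢ−1)) = 0.
Feasibility: ΣzᵢKᵢ = 2.127, Σzᵢ/Kᵢ = 1.351 — both > 1, two phases present.
Iterate (Newton) starting at ψ₁ = 0.63:
  ψ₁ = 0.630: g = 0.1166, g' = -1.037 → ψ₁ = 0.742
  ψ₁ = 0.742: g = -0.0026, g' = -1.099 → ψ₁ = 0.740
Converged at ψ₁ = 0.740.
Drum-1 compositions:
  A: x = 0.038, y = 0.144
  B: x = 0.186, y = 0.593
  C: x = 0.776, y = 0.264
Drum-2 feed = drum-1 liquid: z₂ = (0.0376, 0.1863, 0.7761).
Drum 2:
Rachford–Rice: g(ψ₂) = Σ zᵢ(Kᵢ−1)/(1+ψ₂(Kᵢ−1)) = 0.
Feasibility: ΣzᵢKᵢ = 2.000, Σzᵢ/Kᵢ = 1.176 — both > 1, two phases present.
Iterate (Newton) starting at ψ₂ = 0.5:
  ψ₂ = 0.500: g = 0.0335, g' = -0.597 → ψ₂ = 0.556
  ψ₂ = 0.556: g = 0.0019, g' = -0.531 → ψ₂ = 0.560
Converged at ψ₂ = 0.560.
  A: x = 0.008, y = 0.061
  B: x = 0.047, y = 0.296
  C: x = 0.945, y = 0.643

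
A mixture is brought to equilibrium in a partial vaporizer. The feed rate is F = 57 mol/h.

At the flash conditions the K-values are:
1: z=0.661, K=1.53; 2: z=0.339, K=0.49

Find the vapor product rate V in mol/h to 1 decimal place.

Material balance + equilibrium reduce to Σ zᵢ(Kᵢ−1)/(1+V/F(Kᵢ−1)) = 0.
Feasibility: ΣzᵢKᵢ = 1.177, Σzᵢ/Kᵢ = 1.124 — both > 1, two phases present.
Iterate (Newton) starting at V/F = 0.5:
  V/F = 0.500: g = 0.0449, g' = -0.275 → V/F = 0.663
  V/F = 0.663: g = -0.0021, g' = -0.303 → V/F = 0.656
Converged at V/F = 0.656.
Then V = V/F·F = 0.6565·57 = 37.4 mol/h and L = F − V = 19.6 mol/h.

V = 37.4 mol/h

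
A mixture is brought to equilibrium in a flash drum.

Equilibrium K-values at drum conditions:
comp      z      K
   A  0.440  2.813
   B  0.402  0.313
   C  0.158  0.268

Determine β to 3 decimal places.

Material balance + equilibrium reduce to Σ zᵢ(Kᵢ−1)/(1+β(Kᵢ−1)) = 0.
Check two-phase: ΣzᵢKᵢ = 1.406 > 1 and Σzᵢ/Kᵢ = 2.030 > 1, so g(0) = 0.406 > 0 and g(1) = -1.030 < 0.
Newton–Raphson from β = 0.39:
  β = 0.390: g = -0.0718, g' = -1.016 → β = 0.319
  β = 0.319: g = 0.0005, g' = -1.036 → β = 0.320
Converged at β = 0.320.

β = 0.320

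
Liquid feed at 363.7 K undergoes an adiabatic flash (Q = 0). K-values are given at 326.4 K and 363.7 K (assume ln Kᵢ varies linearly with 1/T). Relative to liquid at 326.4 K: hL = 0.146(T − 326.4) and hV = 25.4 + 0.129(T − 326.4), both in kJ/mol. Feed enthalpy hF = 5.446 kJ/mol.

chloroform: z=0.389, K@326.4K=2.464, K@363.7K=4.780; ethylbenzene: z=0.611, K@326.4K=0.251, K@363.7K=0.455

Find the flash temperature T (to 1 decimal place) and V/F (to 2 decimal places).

T = 331.7 K, V/F = 0.18

Adiabatic flash: solve Rachford–Rice at each trial T, then check hF = ψ·hV(T) + (1−ψ)·hL(T).
  T = 326.4 K: K = (2.464, 0.251), RR gives ψ = 0.102, H_out = 2.591 kJ/mol
  T = 363.7 K: K = (4.780, 0.455), RR gives ψ = 0.552, H_out = 19.120 kJ/mol
  T = 345.0 K: K = (3.491, 0.343), RR gives ψ = 0.347, H_out = 11.418 kJ/mol
  T = 335.7 K: K = (2.947, 0.295), RR gives ψ = 0.238, H_out = 7.359 kJ/mol
  T = 331.0 K: K = (2.695, 0.272), RR gives ψ = 0.174, H_out = 5.078 kJ/mol
  T = 333.4 K: K = (2.822, 0.284), RR gives ψ = 0.208, H_out = 6.270 kJ/mol
Linear interpolation between T = 331.0 (H_out = 5.078) and T = 333.4 (H_out = 6.270) on hF = 5.446 gives T ≈ 331.7 K, at which ψ = 0.18.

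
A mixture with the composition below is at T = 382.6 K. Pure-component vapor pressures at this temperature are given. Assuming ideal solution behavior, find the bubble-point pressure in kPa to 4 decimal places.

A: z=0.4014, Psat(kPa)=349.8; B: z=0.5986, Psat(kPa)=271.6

At the bubble point ψ → 0, so ΣzᵢKᵢ = 1 with Kᵢ = Pᵢˢᵃᵗ/P ⇒ P = ΣzᵢPᵢˢᵃᵗ.
P = 0.4014·349.8 + 0.5986·271.6 = 302.9895 kPa

Pbub = 302.9895 kPa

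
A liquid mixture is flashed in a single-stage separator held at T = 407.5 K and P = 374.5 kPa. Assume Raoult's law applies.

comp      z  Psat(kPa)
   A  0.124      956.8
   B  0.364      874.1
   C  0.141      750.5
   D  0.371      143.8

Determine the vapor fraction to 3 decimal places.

ψ = 0.734

Raoult's law: Kᵢ = Pᵢˢᵃᵗ/P = Pᵢˢᵃᵗ/374.5.
  K_A = 956.8/374.5 = 2.55487, K_B = 874.1/374.5 = 2.33405, K_C = 750.5/374.5 = 2.00401, K_D = 143.8/374.5 = 0.38398
Iterate (Newton) starting at ψ = 0.38:
  ψ = 0.380: g = 0.2475, g' = -0.718 → ψ = 0.725
  ψ = 0.725: g = 0.0067, g' = -0.741 → ψ = 0.734
Converged at ψ = 0.734.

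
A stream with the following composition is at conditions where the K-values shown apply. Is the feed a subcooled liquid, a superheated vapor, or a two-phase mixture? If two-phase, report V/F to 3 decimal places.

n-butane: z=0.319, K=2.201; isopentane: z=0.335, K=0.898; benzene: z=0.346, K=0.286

two-phase, V/F = 0.174

ΣzᵢKᵢ = 1.102; Σzᵢ/Kᵢ = 1.728.
Both exceed 1, so a two-phase solution exists.
Rachford–Rice: g(ψ) = Σ zᵢ(Kᵢ−1)/(1+ψ(Kᵢ−1)) = 0.
Newton iteration, ψ⁰ = 0.5:
  ψ = 0.500: g = -0.1808, g' = -0.610 → ψ = 0.204
  ψ = 0.204: g = -0.0161, g' = -0.542 → ψ = 0.174
Converged at ψ = 0.174.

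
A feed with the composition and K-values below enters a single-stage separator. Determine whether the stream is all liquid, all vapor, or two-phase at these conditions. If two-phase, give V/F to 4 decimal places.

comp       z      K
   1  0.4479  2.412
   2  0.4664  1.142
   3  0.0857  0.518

all vapor

ΣzᵢKᵢ = 1.6574; Σzᵢ/Kᵢ = 0.7595.
Since Σzᵢ/Kᵢ < 1 the mixture is above its dew point — single vapor phase.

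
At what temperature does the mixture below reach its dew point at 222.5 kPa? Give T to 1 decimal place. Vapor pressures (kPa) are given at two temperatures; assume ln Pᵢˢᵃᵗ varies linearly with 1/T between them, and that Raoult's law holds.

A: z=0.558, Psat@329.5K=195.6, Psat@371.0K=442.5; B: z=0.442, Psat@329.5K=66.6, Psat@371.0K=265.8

Dew-point temperature: Σzᵢ·P/Pᵢˢᵃᵗ(T) = 1. Interpolate ln Pᵢˢᵃᵗ = aᵢ + bᵢ/T.
  T = 329.5 K: ΣzᵢP/Pᵢˢᵃᵗ = 2.1114
  T = 371.0 K: ΣzᵢP/Pᵢˢᵃᵗ = 0.6506
  T = 350.2 K: ΣzᵢP/Pᵢˢᵃᵗ = 1.1230
  T = 360.6 K: ΣzᵢP/Pᵢˢᵃᵗ = 0.8462
  T = 355.4 K: ΣzᵢP/Pᵢˢᵃᵗ = 0.9723
  T = 352.8 K: ΣzᵢP/Pᵢˢᵃᵗ = 1.0442
Interpolating between 352.8 K and 355.4 K gives T ≈ 354.4 K.

T = 354.4 K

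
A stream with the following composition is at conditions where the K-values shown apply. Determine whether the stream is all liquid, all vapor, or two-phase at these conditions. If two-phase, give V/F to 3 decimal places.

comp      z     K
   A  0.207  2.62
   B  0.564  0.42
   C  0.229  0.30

ΣzᵢKᵢ = 0.848; Σzᵢ/Kᵢ = 2.185.
Since ΣzᵢKᵢ < 1 the mixture is below its bubble point — single liquid phase.

all liquid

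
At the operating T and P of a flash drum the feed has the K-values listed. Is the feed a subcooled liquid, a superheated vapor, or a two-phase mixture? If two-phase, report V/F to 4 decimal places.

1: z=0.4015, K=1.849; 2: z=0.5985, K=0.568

two-phase, V/F = 0.2245

ΣzᵢKᵢ = 1.0823; Σzᵢ/Kᵢ = 1.2708.
Both exceed 1, so a two-phase solution exists.
Let ψ = V/F and solve Σ zᵢ(Kᵢ−1)/(1+ψ(Kᵢ−1)) = 0.
Binary case is linear: z₁(K₁−1)(1+ψ(K₂−1)) + z₂(K₂−1)(1+ψ(K₁−1)) = 0
⇒ ψ = [z₁(K₁−1)+z₂(K₂−1)] / [−(K₁−1)(K₂−1)] = 0.08232/0.36677 = 0.2245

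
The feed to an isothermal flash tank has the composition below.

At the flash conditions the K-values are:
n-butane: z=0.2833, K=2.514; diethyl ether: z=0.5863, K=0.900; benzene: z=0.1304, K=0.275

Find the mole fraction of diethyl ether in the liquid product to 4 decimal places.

Newton–Raphson from V/F = 0.59:
  V/F = 0.5900: g = -0.00096, g' = -0.3971 → V/F = 0.5876
Converged at V/F = 0.5876.
Compositions from xᵢ = zᵢ/(1+V/F(Kᵢ−1)), yᵢ = Kᵢxᵢ:
  n-butane: x = 0.1499, y = 0.3769
  diethyl ether: x = 0.6229, y = 0.5606
  benzene: x = 0.2272, y = 0.0625

x_diethyl ether = 0.6229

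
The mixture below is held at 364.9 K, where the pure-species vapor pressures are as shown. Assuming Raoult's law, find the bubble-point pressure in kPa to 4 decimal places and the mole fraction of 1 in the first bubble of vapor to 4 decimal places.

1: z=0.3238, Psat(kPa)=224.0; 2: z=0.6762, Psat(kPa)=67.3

Pbub = 118.0395 kPa, y_1 = 0.6145

At the bubble point ψ → 0, so ΣzᵢKᵢ = 1 with Kᵢ = Pᵢˢᵃᵗ/P ⇒ P = ΣzᵢPᵢˢᵃᵗ.
P = 0.3238·224.0 + 0.6762·67.3 = 118.0395 kPa
yᵢ = zᵢPᵢˢᵃᵗ/P ⇒ y_1 = 0.3238·224.0/118.0395 = 0.6145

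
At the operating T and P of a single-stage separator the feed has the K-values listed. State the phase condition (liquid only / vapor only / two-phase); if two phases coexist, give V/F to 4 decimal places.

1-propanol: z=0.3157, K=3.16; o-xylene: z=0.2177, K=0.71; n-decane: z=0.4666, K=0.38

ΣzᵢKᵢ = 1.3295; Σzᵢ/Kᵢ = 1.6344.
Both exceed 1, so a two-phase solution exists.
Material balance + equilibrium reduce to Σ zᵢ(Kᵢ−1)/(1+ψ(Kᵢ−1)) = 0.
Newton–Raphson from ψ = 0.5:
  ψ = 0.5000: g = -0.16526, g' = -0.7422 → ψ = 0.2773
  ψ = 0.2773: g = 0.00842, g' = -0.8593 → ψ = 0.2871
  ψ = 0.2871: g = 0.00005, g' = -0.8483 → ψ = 0.2872
Converged at ψ = 0.2872.

two-phase, V/F = 0.2872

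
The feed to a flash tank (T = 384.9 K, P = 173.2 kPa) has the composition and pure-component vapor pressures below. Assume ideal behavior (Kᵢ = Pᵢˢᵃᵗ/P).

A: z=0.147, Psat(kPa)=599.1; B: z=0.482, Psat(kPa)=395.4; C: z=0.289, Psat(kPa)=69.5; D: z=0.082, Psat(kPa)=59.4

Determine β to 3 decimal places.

Raoult's law: Kᵢ = Pᵢˢᵃᵗ/P = Pᵢˢᵃᵗ/173.2.
  K_A = 599.1/173.2 = 3.45901, K_B = 395.4/173.2 = 2.28291, K_C = 69.5/173.2 = 0.40127, K_D = 59.4/173.2 = 0.34296
Rachford–Rice: g(β) = Σ zᵢ(Kᵢ−1)/(1+β(Kᵢ−1)) = 0.
g(0) = ΣzᵢKᵢ − 1 = 0.753 and g(1) = 1 − Σzᵢ/Kᵢ = -0.213, so a root lies in (0, 1).
Newton iteration, β⁰ = 0.5:
  β = 0.500: g = 0.2116, g' = -0.763 → β = 0.777
Converged at β = 0.777.

β = 0.777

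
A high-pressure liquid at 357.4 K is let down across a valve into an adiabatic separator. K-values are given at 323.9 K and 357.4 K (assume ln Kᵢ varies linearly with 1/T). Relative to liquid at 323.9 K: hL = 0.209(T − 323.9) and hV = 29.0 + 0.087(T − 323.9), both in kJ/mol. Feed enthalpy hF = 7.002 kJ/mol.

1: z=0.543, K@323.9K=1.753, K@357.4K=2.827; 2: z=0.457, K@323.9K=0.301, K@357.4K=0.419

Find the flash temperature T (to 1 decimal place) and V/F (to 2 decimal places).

Adiabatic flash: solve Rachford–Rice at each trial T, then check hF = ψ·hV(T) + (1−ψ)·hL(T).
  T = 323.9 K: K = (1.753, 0.301), RR gives ψ = 0.170, H_out = 4.928 kJ/mol
  T = 357.4 K: K = (2.827, 0.419), RR gives ψ = 0.684, H_out = 24.053 kJ/mol
  T = 340.6 K: K = (2.251, 0.358), RR gives ψ = 0.480, H_out = 16.439 kJ/mol
  T = 332.2 K: K = (1.991, 0.329), RR gives ψ = 0.348, H_out = 11.470 kJ/mol
  T = 328.0 K: K = (1.868, 0.315), RR gives ψ = 0.266, H_out = 8.436 kJ/mol
  T = 325.9 K: K = (1.809, 0.308), RR gives ψ = 0.219, H_out = 6.719 kJ/mol
Linear interpolation between T = 325.9 (H_out = 6.719) and T = 328.0 (H_out = 8.436) on hF = 7.002 gives T ≈ 326.2 K, at which ψ = 0.23.

T = 326.2 K, V/F = 0.23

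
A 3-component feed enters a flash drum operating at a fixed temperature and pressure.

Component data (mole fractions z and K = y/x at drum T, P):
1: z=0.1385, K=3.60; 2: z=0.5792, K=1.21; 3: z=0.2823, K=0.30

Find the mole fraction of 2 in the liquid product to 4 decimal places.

x_2 = 0.5315

Newton iteration, ψ⁰ = 0.43:
  ψ = 0.4300: g = -0.00113, g' = -0.5133 → ψ = 0.4278
Converged at ψ = 0.4278.
Compositions from xᵢ = zᵢ/(1+ψ(Kᵢ−1)), yᵢ = Kᵢxᵢ:
  1: x = 0.0656, y = 0.2360
  2: x = 0.5315, y = 0.6431
  3: x = 0.4030, y = 0.1209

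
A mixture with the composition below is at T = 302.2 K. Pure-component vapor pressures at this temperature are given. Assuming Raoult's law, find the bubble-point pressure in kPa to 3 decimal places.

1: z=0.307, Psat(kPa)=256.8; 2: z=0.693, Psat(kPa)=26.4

Pbub = 97.133 kPa

At the bubble point ψ → 0, so ΣzᵢKᵢ = 1 with Kᵢ = Pᵢˢᵃᵗ/P ⇒ P = ΣzᵢPᵢˢᵃᵗ.
P = 0.307·256.8 + 0.693·26.4 = 97.133 kPa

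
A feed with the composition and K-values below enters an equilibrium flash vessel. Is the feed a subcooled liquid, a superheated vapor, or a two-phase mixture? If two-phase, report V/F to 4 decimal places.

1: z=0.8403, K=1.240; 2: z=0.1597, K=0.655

ΣzᵢKᵢ = 1.1466; Σzᵢ/Kᵢ = 0.9215.
Since Σzᵢ/Kᵢ < 1 the mixture is above its dew point — single vapor phase.

superheated vapor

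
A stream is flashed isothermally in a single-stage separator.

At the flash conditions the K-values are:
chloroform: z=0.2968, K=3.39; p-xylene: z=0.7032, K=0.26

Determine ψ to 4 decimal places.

ψ = 0.1069

Material balance + equilibrium reduce to Σ zᵢ(Kᵢ−1)/(1+ψ(Kᵢ−1)) = 0.
Check two-phase: ΣzᵢKᵢ = 1.1890 > 1 and Σzᵢ/Kᵢ = 2.7922 > 1, so g(0) = 0.1890 > 0 and g(1) = -1.7922 < 0.
Binary case is linear: z₁(K₁−1)(1+ψ(K₂−1)) + z₂(K₂−1)(1+ψ(K₁−1)) = 0
⇒ ψ = [z₁(K₁−1)+z₂(K₂−1)] / [−(K₁−1)(K₂−1)] = 0.18898/1.76860 = 0.1069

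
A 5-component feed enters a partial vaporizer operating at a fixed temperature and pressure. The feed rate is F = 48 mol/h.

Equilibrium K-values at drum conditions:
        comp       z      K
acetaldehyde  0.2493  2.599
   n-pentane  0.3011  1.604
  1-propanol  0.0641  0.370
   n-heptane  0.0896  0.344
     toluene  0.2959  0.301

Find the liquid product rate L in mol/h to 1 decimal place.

L = 30.9 mol/h

Rachford–Rice: g(β) = Σ zᵢ(Kᵢ−1)/(1+β(Kᵢ−1)) = 0.
Feasibility: ΣzᵢKᵢ = 1.2745, Σzᵢ/Kᵢ = 1.7004 — both > 1, two phases present.
Newton iteration, β⁰ = 0.38:
  β = 0.3800: g = -0.01715, g' = -0.6998 → β = 0.3555
  β = 0.3555: g = -0.00003, g' = -0.6974 → β = 0.3554
Converged at β = 0.3554.
Then V = β·F = 0.3554·48 = 17.1 mol/h and L = F − V = 30.9 mol/h.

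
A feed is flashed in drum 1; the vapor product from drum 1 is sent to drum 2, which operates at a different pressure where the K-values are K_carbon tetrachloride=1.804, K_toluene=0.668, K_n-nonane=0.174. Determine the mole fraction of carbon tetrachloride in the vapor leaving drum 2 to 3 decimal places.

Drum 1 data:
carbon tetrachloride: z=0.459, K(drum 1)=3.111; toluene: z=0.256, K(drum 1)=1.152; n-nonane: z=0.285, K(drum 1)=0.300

y_carbon tetrachloride (drum 2) = 0.745

Drum 1:
Newton iteration, ψ₁⁰ = 0.5:
  ψ₁ = 0.500: g = 0.2006, g' = -0.820 → ψ₁ = 0.745
  ψ₁ = 0.745: g = -0.0051, g' = -0.923 → ψ₁ = 0.739
Converged at ψ₁ = 0.739.
Drum-1 compositions:
  carbon tetrachloride: x = 0.179, y = 0.558
  toluene: x = 0.230, y = 0.265
  n-nonane: x = 0.591, y = 0.177
Drum-2 feed = drum-1 vapor: z₂ = (0.5577, 0.2651, 0.1772).
Drum 2:
Newton–Raphson from ψ₂ = 0.5:
  ψ₂ = 0.500: g = -0.0350, g' = -0.576 → ψ₂ = 0.439
  ψ₂ = 0.439: g = -0.0013, g' = -0.535 → ψ₂ = 0.437
Converged at ψ₂ = 0.437.
  carbon tetrachloride: x = 0.413, y = 0.745
  toluene: x = 0.310, y = 0.207
  n-nonane: x = 0.277, y = 0.048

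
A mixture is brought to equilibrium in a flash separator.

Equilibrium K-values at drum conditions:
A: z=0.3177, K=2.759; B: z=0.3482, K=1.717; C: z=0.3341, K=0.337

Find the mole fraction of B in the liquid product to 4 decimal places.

x_B = 0.2314

Material balance + equilibrium reduce to Σ zᵢ(Kᵢ−1)/(1+ψ(Kᵢ−1)) = 0.
Check two-phase: ΣzᵢKᵢ = 1.5870 > 1 and Σzᵢ/Kᵢ = 1.3093 > 1, so g(0) = 0.5870 > 0 and g(1) = -0.3093 < 0.
Newton iteration, ψ⁰ = 0.55:
  ψ = 0.5500: g = 0.11445, g' = -0.7098 → ψ = 0.7112
  ψ = 0.7112: g = -0.00557, g' = -0.7984 → ψ = 0.7043
  ψ = 0.7043: g = -0.00002, g' = -0.7920 → ψ = 0.7042
Converged at ψ = 0.7042.
Compositions from xᵢ = zᵢ/(1+ψ(Kᵢ−1)), yᵢ = Kᵢxᵢ:
  A: x = 0.1419, y = 0.3915
  B: x = 0.2314, y = 0.3973
  C: x = 0.6267, y = 0.2112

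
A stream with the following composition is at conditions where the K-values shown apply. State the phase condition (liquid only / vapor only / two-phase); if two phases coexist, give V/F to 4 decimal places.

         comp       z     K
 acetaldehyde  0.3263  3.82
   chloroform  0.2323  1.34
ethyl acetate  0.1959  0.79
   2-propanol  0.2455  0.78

ΣzᵢKᵢ = 1.9040; Σzᵢ/Kᵢ = 0.8215.
Since Σzᵢ/Kᵢ < 1 the mixture is above its dew point — single vapor phase.

vapor only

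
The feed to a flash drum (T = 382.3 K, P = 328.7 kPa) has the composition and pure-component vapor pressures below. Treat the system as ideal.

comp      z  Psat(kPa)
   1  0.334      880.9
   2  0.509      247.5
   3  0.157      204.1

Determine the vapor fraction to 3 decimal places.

ψ = 0.790

Raoult's law: Kᵢ = Pᵢˢᵃᵗ/P = Pᵢˢᵃᵗ/328.7.
  K_1 = 880.9/328.7 = 2.67995, K_2 = 247.5/328.7 = 0.75297, K_3 = 204.1/328.7 = 0.62093
Let ψ = V/F and solve Σ zᵢ(Kᵢ−1)/(1+ψ(Kᵢ−1)) = 0.
Feasibility: ΣzᵢKᵢ = 1.376, Σzᵢ/Kᵢ = 1.053 — both > 1, two phases present.
Iterate (Newton) starting at ψ = 0.5:
  ψ = 0.500: g = 0.0881, g' = -0.353 → ψ = 0.749
  ψ = 0.749: g = 0.0110, g' = -0.276 → ψ = 0.789
  ψ = 0.789: g = 0.0002, g' = -0.268 → ψ = 0.790
Converged at ψ = 0.790.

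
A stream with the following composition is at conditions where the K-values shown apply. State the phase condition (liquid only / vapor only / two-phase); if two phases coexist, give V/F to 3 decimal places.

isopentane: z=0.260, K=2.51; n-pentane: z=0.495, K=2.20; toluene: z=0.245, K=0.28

two-phase, V/F = 0.860

ΣzᵢKᵢ = 1.810; Σzᵢ/Kᵢ = 1.204.
Both exceed 1, so a two-phase solution exists.
Material balance + equilibrium reduce to Σ zᵢ(Kᵢ−1)/(1+ψ(Kᵢ−1)) = 0.
Iterate (Newton) starting at ψ = 0.68:
  ψ = 0.680: g = 0.1752, g' = -0.848 → ψ = 0.887
  ψ = 0.887: g = -0.0321, g' = -1.247 → ψ = 0.861
  ψ = 0.861: g = -0.0011, g' = -1.163 → ψ = 0.860
Converged at ψ = 0.860.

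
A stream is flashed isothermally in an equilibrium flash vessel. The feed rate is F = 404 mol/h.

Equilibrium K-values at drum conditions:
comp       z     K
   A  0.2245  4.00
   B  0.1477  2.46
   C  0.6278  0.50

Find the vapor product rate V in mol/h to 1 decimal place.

V = 188.2 mol/h

Let ψ = V/F and solve Σ zᵢ(Kᵢ−1)/(1+ψ(Kᵢ−1)) = 0.
Feasibility: ΣzᵢKᵢ = 1.5752, Σzᵢ/Kᵢ = 1.3718 — both > 1, two phases present.
Newton–Raphson from ψ = 0.68:
  ψ = 0.6800: g = -0.14585, g' = -0.6582 → ψ = 0.4584
  ψ = 0.4584: g = 0.00549, g' = -0.7353 → ψ = 0.4659
Converged at ψ = 0.4659.
Then V = ψ·F = 0.4659·404 = 188.2 mol/h and L = F − V = 215.8 mol/h.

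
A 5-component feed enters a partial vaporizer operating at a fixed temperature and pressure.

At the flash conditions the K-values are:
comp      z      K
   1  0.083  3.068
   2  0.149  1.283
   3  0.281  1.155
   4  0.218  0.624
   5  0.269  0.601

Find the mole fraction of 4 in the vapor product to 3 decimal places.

Material balance + equilibrium reduce to Σ zᵢ(Kᵢ−1)/(1+V/F(Kᵢ−1)) = 0.
Feasibility: ΣzᵢKᵢ = 1.068, Σzᵢ/Kᵢ = 1.183 — both > 1, two phases present.
Newton–Raphson from V/F = 0.5:
  V/F = 0.500: g = -0.0733, g' = -0.214 → V/F = 0.158
  V/F = 0.158: g = 0.0105, g' = -0.303 → V/F = 0.193
  V/F = 0.193: g = 0.0003, g' = -0.285 → V/F = 0.194
Converged at V/F = 0.194.
Compositions from xᵢ = zᵢ/(1+V/F(Kᵢ−1)), yᵢ = Kᵢxᵢ:
  1: x = 0.059, y = 0.182
  2: x = 0.141, y = 0.181
  3: x = 0.273, y = 0.315
  4: x = 0.235, y = 0.147
  5: x = 0.292, y = 0.175

y_4 = 0.147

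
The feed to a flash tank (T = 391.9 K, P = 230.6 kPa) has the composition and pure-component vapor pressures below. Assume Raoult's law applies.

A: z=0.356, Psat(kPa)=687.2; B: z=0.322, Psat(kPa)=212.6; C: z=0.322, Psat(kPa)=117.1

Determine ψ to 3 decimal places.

ψ = 0.764

Raoult's law: Kᵢ = Pᵢˢᵃᵗ/P = Pᵢˢᵃᵗ/230.6.
  K_A = 687.2/230.6 = 2.98005, K_B = 212.6/230.6 = 0.92194, K_C = 117.1/230.6 = 0.50781
Material balance + equilibrium reduce to Σ zᵢ(Kᵢ−1)/(1+ψ(Kᵢ−1)) = 0.
g(0) = ΣzᵢKᵢ − 1 = 0.521 and g(1) = 1 − Σzᵢ/Kᵢ = -0.103, so a root lies in (0, 1).
Newton iteration, ψ⁰ = 0.31:
  ψ = 0.310: g = 0.2240, g' = -0.647 → ψ = 0.656
  ψ = 0.656: g = 0.0459, g' = -0.436 → ψ = 0.762
  ψ = 0.762: g = 0.0008, g' = -0.424 → ψ = 0.764
Converged at ψ = 0.764.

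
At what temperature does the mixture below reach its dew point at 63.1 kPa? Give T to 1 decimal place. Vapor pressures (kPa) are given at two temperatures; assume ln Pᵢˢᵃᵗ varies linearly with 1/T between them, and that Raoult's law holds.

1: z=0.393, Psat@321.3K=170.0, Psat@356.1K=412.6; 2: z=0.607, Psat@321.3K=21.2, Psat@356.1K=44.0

Dew-point temperature: Σzᵢ·P/Pᵢˢᵃᵗ(T) = 1. Interpolate ln Pᵢˢᵃᵗ = aᵢ + bᵢ/T.
  T = 321.3 K: ΣzᵢP/Pᵢˢᵃᵗ = 1.9526
  T = 356.1 K: ΣzᵢP/Pᵢˢᵃᵗ = 0.9306
  T = 338.7 K: ΣzᵢP/Pᵢˢᵃᵗ = 1.3223
  T = 347.4 K: ΣzᵢP/Pᵢˢᵃᵗ = 1.1044
  T = 351.8 K: ΣzᵢP/Pᵢˢᵃᵗ = 1.0117
  T = 354.0 K: ΣzᵢP/Pᵢˢᵃᵗ = 0.9691
Interpolating between 351.8 K and 354.0 K gives T ≈ 352.4 K.

T = 352.4 K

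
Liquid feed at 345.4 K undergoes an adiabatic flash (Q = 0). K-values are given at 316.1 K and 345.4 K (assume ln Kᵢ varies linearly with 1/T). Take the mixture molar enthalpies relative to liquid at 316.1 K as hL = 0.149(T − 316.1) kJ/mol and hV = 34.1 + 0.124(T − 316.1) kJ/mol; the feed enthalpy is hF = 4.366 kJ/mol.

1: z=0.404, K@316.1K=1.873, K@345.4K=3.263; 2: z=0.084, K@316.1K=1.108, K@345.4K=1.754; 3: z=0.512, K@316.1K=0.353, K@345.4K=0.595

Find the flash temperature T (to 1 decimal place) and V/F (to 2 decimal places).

T = 317.8 K, V/F = 0.12

Adiabatic flash: solve Rachford–Rice at each trial T, then check hF = ψ·hV(T) + (1−ψ)·hL(T).
  T = 316.1 K: K = (1.873, 1.108, 0.353), RR gives ψ = 0.059, H_out = 2.013 kJ/mol
  T = 345.4 K: K = (3.263, 1.754, 0.595), RR gives ψ = 0.928, H_out = 35.327 kJ/mol
  T = 330.8 K: K = (2.505, 1.409, 0.464), RR gives ψ = 0.501, H_out = 19.093 kJ/mol
  T = 323.5 K: K = (2.175, 1.254, 0.406), RR gives ψ = 0.302, H_out = 11.342 kJ/mol
  T = 319.8 K: K = (2.020, 1.180, 0.379), RR gives ψ = 0.189, H_out = 6.976 kJ/mol
  T = 318.0 K: K = (1.948, 1.144, 0.366), RR gives ψ = 0.128, H_out = 4.656 kJ/mol
Linear interpolation between T = 316.1 (H_out = 2.013) and T = 318.0 (H_out = 4.656) on hF = 4.366 gives T ≈ 317.8 K, at which ψ = 0.12.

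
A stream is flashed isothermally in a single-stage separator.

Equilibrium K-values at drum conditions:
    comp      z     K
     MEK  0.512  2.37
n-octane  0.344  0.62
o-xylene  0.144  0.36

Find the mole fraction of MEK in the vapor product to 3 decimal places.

y_MEK = 0.609

Rachford–Rice: g(β) = Σ zᵢ(Kᵢ−1)/(1+β(Kᵢ−1)) = 0.
Feasibility: ΣzᵢKᵢ = 1.479, Σzᵢ/Kᵢ = 1.171 — both > 1, two phases present.
Newton iteration, β⁰ = 0.5:
  β = 0.500: g = 0.1194, g' = -0.542 → β = 0.720
  β = 0.720: g = 0.0021, g' = -0.541 → β = 0.724
Converged at β = 0.724.
Compositions from xᵢ = zᵢ/(1+β(Kᵢ−1)), yᵢ = Kᵢxᵢ:
  MEK: x = 0.257, y = 0.609
  n-octane: x = 0.475, y = 0.294
  o-xylene: x = 0.268, y = 0.097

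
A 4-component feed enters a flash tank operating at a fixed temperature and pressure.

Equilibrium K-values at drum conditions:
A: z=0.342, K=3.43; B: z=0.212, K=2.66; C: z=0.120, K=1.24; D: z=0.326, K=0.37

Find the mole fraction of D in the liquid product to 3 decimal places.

Iterate (Newton) starting at ψ = 0.33:
  ψ = 0.330: g = 0.4560, g' = -1.078 → ψ = 0.753
  ψ = 0.753: g = 0.0837, g' = -0.841 → ψ = 0.853
  ψ = 0.853: g = -0.0035, g' = -0.923 → ψ = 0.849
Converged at ψ = 0.849.
Compositions from xᵢ = zᵢ/(1+ψ(Kᵢ−1)), yᵢ = Kᵢxᵢ:
  A: x = 0.112, y = 0.383
  B: x = 0.088, y = 0.234
  C: x = 0.100, y = 0.124
  D: x = 0.701, y = 0.259

x_D = 0.701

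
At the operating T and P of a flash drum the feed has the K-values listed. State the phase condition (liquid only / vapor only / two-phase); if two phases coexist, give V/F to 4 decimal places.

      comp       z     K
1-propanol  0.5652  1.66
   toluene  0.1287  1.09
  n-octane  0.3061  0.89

vapor only

ΣzᵢKᵢ = 1.3509; Σzᵢ/Kᵢ = 0.8025.
Since Σzᵢ/Kᵢ < 1 the mixture is above its dew point — single vapor phase.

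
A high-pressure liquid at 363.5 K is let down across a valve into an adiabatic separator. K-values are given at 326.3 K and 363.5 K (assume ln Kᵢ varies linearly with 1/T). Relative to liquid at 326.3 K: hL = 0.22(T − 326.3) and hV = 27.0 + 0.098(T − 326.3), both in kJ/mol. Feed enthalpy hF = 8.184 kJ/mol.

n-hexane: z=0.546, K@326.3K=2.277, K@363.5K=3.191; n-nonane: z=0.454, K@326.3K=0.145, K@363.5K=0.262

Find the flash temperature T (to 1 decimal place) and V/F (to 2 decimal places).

T = 327.6 K, V/F = 0.29

Adiabatic flash: solve Rachford–Rice at each trial T, then check hF = ψ·hV(T) + (1−ψ)·hL(T).
  T = 326.3 K: K = (2.277, 0.145), RR gives ψ = 0.283, H_out = 7.643 kJ/mol
  T = 363.5 K: K = (3.191, 0.262), RR gives ψ = 0.533, H_out = 20.148 kJ/mol
  T = 344.9 K: K = (2.720, 0.198), RR gives ψ = 0.417, H_out = 14.402 kJ/mol
  T = 335.6 K: K = (2.495, 0.170), RR gives ψ = 0.354, H_out = 11.210 kJ/mol
  T = 331.0 K: K = (2.386, 0.157), RR gives ψ = 0.320, H_out = 9.503 kJ/mol
  T = 328.6 K: K = (2.330, 0.151), RR gives ψ = 0.302, H_out = 8.570 kJ/mol
Linear interpolation between T = 326.3 (H_out = 7.643) and T = 328.6 (H_out = 8.570) on hF = 8.184 gives T ≈ 327.6 K, at which ψ = 0.29.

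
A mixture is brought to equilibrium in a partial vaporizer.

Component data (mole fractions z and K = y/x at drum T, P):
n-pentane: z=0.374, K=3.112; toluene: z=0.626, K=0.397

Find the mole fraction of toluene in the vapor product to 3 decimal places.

Let β = V/F and solve Σ zᵢ(Kᵢ−1)/(1+β(Kᵢ−1)) = 0.
Check two-phase: ΣzᵢKᵢ = 1.412 > 1 and Σzᵢ/Kᵢ = 1.697 > 1, so g(0) = 0.412 > 0 and g(1) = -0.697 < 0.
Binary case is linear: z₁(K₁−1)(1+β(K₂−1)) + z₂(K₂−1)(1+β(K₁−1)) = 0
⇒ β = [z₁(K₁−1)+z₂(K₂−1)] / [−(K₁−1)(K₂−1)] = 0.4124/1.2735 = 0.324
Compositions from xᵢ = zᵢ/(1+β(Kᵢ−1)), yᵢ = Kᵢxᵢ:
  n-pentane: x = 0.222, y = 0.691
  toluene: x = 0.778, y = 0.309

y_toluene = 0.309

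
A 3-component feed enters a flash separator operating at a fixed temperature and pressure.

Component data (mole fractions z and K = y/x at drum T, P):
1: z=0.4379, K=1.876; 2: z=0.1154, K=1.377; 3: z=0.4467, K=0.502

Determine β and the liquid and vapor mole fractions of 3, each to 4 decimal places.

β = 0.5193, x_3 = 0.6025, y_3 = 0.3025

Material balance + equilibrium reduce to Σ zᵢ(Kᵢ−1)/(1+β(Kᵢ−1)) = 0.
g(0) = ΣzᵢKᵢ − 1 = 0.2046 and g(1) = 1 − Σzᵢ/Kᵢ = -0.2071, so a root lies in (0, 1).
Iterate (Newton) starting at β = 0.5:
  β = 0.5000: g = 0.00715, g' = -0.3705 → β = 0.5193
Converged at β = 0.5193.
Compositions from xᵢ = zᵢ/(1+β(Kᵢ−1)), yᵢ = Kᵢxᵢ:
  1: x = 0.3010, y = 0.5647
  2: x = 0.0965, y = 0.1329
  3: x = 0.6025, y = 0.3025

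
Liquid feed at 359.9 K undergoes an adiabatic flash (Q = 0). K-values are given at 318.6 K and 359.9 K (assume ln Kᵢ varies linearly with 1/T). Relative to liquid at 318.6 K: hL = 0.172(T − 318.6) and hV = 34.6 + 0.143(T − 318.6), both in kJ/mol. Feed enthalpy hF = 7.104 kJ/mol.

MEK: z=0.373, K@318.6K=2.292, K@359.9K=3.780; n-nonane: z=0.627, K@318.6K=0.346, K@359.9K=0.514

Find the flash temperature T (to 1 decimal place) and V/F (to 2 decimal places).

T = 325.0 K, V/F = 0.17

Adiabatic flash: solve Rachford–Rice at each trial T, then check hF = ψ·hV(T) + (1−ψ)·hL(T).
  T = 318.6 K: K = (2.292, 0.346), RR gives ψ = 0.085, H_out = 2.942 kJ/mol
  T = 359.9 K: K = (3.780, 0.514), RR gives ψ = 0.542, H_out = 25.206 kJ/mol
  T = 339.2 K: K = (2.987, 0.427), RR gives ψ = 0.335, H_out = 14.932 kJ/mol
  T = 328.9 K: K = (2.627, 0.385), RR gives ψ = 0.222, H_out = 9.375 kJ/mol
  T = 323.8 K: K = (2.458, 0.366), RR gives ψ = 0.158, H_out = 6.340 kJ/mol
  T = 326.4 K: K = (2.544, 0.376), RR gives ψ = 0.191, H_out = 7.918 kJ/mol
  T = 325.1 K: K = (2.501, 0.371), RR gives ψ = 0.175, H_out = 7.138 kJ/mol
Linear interpolation between T = 323.8 (H_out = 6.340) and T = 325.1 (H_out = 7.138) on hF = 7.104 gives T ≈ 325.0 K, at which ψ = 0.17.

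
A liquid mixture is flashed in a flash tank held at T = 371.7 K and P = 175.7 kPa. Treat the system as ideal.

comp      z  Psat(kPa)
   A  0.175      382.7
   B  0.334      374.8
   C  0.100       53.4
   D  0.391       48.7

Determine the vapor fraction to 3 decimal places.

Raoult's law: Kᵢ = Pᵢˢᵃᵗ/P = Pᵢˢᵃᵗ/175.7.
  K_A = 382.7/175.7 = 2.17814, K_B = 374.8/175.7 = 2.13318, K_C = 53.4/175.7 = 0.30393, K_D = 48.7/175.7 = 0.27718
Let ψ = V/F and solve Σ zᵢ(Kᵢ−1)/(1+ψ(Kᵢ−1)) = 0.
Check two-phase: ΣzᵢKᵢ = 1.232 > 1 and Σzᵢ/Kᵢ = 1.977 > 1, so g(0) = 0.232 > 0 and g(1) = -0.977 < 0.
Newton iteration, ψ⁰ = 0.44:
  ψ = 0.440: g = -0.1264, g' = -0.836 → ψ = 0.289
  ψ = 0.289: g = -0.0053, g' = -0.781 → ψ = 0.282
Converged at ψ = 0.282.

ψ = 0.282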